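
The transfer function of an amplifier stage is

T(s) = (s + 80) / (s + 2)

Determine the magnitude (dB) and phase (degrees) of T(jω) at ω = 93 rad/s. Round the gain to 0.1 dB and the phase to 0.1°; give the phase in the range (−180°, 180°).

2.4 dB, -39.5°

Substitute s = j93:
Numerator: (j93) + 80 = 80 + j93
Denominator: (j93) + 2 = 2 + j93
|N| = √(80² + 93²) ≈ 122.67, ∠N ≈ 49.30°
|D| = √(2² + 93²) ≈ 93.022, ∠D ≈ 88.77°
|T| = 122.67 / 93.022 ≈ 1.3187
Gain = 20 log₁₀(1.3187) ≈ 2.40 dB
∠T = 49.30° − 88.77° = -39.47°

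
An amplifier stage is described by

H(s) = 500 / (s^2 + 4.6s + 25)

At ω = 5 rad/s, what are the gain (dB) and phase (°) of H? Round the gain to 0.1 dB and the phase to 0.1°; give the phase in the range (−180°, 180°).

At s = jω = j5:
quadratic: (j5)² + 4.6·j5 + 25 = 0 + j23 → |·| ≈ 23, ∠ ≈ 90.00°
|H| = 500 / 23 ≈ 21.739
Gain = 20 log₁₀(21.739) ≈ 26.74 dB
∠H = 0.00° − 90.00° = -90.00°

26.7 dB, -90.0°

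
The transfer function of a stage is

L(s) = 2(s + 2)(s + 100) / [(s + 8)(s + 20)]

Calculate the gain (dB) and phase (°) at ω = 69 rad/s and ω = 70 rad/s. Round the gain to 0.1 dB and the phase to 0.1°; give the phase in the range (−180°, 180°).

ω = 69: 10.5 dB, -34.3°; ω = 70: 10.5 dB, -34.2°

At s = jω = j69:
zero (s+2): 2 + j69 → |·| = √(2²+69²) = √4765 ≈ 69.029, ∠ = arctan(69/2) ≈ 88.34°
zero (s+100): 100 + j69 → |·| = √(100²+69²) = √14761 ≈ 121.49, ∠ = arctan(69/100) ≈ 34.61°
pole (s+8): 8 + j69 → |·| = √(8²+69²) = √4825 ≈ 69.462, ∠ = arctan(69/8) ≈ 83.39°
pole (s+20): 20 + j69 → |·| = √(20²+69²) = √5161 ≈ 71.84, ∠ = arctan(69/20) ≈ 73.84°
|L| = 2 · 8386.3 / 4990.2 ≈ 3.3611
Gain = 20 log₁₀(3.3611) ≈ 10.53 dB
∠L = 122.95° − 157.23° = -34.28°

At s = jω = j70:
zero (s+2): 2 + j70 → |·| = √(2²+70²) = √4904 ≈ 70.029, ∠ = arctan(70/2) ≈ 88.36°
zero (s+100): 100 + j70 → |·| = √(100²+70²) = √14900 ≈ 122.07, ∠ = arctan(70/100) ≈ 34.99°
pole (s+8): 8 + j70 → |·| = √(8²+70²) = √4964 ≈ 70.456, ∠ = arctan(70/8) ≈ 83.48°
pole (s+20): 20 + j70 → |·| = √(20²+70²) = √5300 ≈ 72.801, ∠ = arctan(70/20) ≈ 74.05°
|L| = 2 · 8548.4 / 5129.3 ≈ 3.3332
Gain = 20 log₁₀(3.3332) ≈ 10.46 dB
∠L = 123.35° − 157.53° = -34.18°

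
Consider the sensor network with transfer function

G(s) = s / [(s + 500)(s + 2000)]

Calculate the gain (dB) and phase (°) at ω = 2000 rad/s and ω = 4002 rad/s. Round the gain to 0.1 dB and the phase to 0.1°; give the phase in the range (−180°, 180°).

ω = 2000: -69.3 dB, -31.0°; ω = 4002: -73.1 dB, -56.3°

At s = jω = j2000:
zero at origin: s = j2000 → |·| = 2000, ∠ = 90.00°
pole (s+500): 500 + j2000 → |·| = √(500²+2000²) = √4250000 ≈ 2061.6, ∠ = arctan(2000/500) ≈ 75.96°
pole (s+2000): 2000 + j2000 → |·| = √(2000²+2000²) = √8000000 ≈ 2828.4, ∠ = arctan(2000/2000) ≈ 45.00°
|G| = 1 · 2000 / 5.831e+06 ≈ 0.00034299
Gain = 20 log₁₀(0.00034299) ≈ -69.29 dB
∠G = 90.00° − 120.96° = -30.96°

At s = jω = j4002:
zero at origin: s = j4002 → |·| = 4002, ∠ = 90.00°
pole (s+500): 500 + j4002 → |·| = √(500²+4002²) = √16266004 ≈ 4033.1, ∠ = arctan(4002/500) ≈ 82.88°
pole (s+2000): 2000 + j4002 → |·| = √(2000²+4002²) = √20016004 ≈ 4473.9, ∠ = arctan(4002/2000) ≈ 63.45°
|G| = 1 · 4002 / 1.8044e+07 ≈ 0.00022179
Gain = 20 log₁₀(0.00022179) ≈ -73.08 dB
∠G = 90.00° − 146.33° = -56.33°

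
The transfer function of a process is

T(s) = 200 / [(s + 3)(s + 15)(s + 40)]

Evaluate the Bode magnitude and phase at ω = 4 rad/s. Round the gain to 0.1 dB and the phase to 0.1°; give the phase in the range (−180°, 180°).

-23.9 dB, -73.8°

At s = jω = j4:
pole (s+3): 3 + j4 → |·| = √(3²+4²) = √25 ≈ 5, ∠ = arctan(4/3) ≈ 53.13°
pole (s+15): 15 + j4 → |·| = √(15²+4²) = √241 ≈ 15.524, ∠ = arctan(4/15) ≈ 14.93°
pole (s+40): 40 + j4 → |·| = √(40²+4²) = √1616 ≈ 40.2, ∠ = arctan(4/40) ≈ 5.71°
|T| = 200 / 3120.3 ≈ 0.064096
Gain = 20 log₁₀(0.064096) ≈ -23.86 dB
∠T = 0.00° − 73.77° = -73.77°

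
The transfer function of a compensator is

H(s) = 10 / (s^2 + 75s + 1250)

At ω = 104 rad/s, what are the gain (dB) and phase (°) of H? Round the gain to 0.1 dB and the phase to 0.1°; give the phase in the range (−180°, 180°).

-61.8 dB, -140.8°

Substitute s = j104:
Numerator: 10 = 10 + j0
Denominator: (j104)^2 + 75(j104) + 1250 = -9566 + j7800
|N| = √(10² + 0²) ≈ 10, ∠N ≈ 0.00°
|D| = √(9566² + 7800²) ≈ 12343, ∠D ≈ 140.81°
|H| = 10 / 12343 ≈ 0.00081018
Gain = 20 log₁₀(0.00081018) ≈ -61.83 dB
∠H = 0.00° − 140.81° = -140.81°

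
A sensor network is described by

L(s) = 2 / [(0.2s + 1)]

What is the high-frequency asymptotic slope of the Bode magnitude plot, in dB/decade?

-20 dB/decade

Each pole contributes −20 dB/decade at high frequency; each zero contributes +20 dB/decade.
Net: 0 zero(s) − 1 pole(s) → -20 dB/decade.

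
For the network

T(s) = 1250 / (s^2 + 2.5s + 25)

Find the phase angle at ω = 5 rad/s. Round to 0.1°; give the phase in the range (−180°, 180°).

-90.0°

At s = jω = j5:
quadratic: (j5)² + 2.5·j5 + 25 = 0 + j12.5 → |·| ≈ 12.5, ∠ ≈ 90.00°
∠T = 0.00° − 90.00° = -90.00°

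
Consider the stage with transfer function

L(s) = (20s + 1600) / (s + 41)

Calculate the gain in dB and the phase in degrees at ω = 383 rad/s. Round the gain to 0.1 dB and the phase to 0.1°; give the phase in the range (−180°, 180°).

Substitute s = j383:
Numerator: 20(j383) + 1600 = 1600 + j7660
Denominator: (j383) + 41 = 41 + j383
|N| = √(1600² + 7660²) ≈ 7825.3, ∠N ≈ 78.20°
|D| = √(41² + 383²) ≈ 385.19, ∠D ≈ 83.89°
|L| = 7825.3 / 385.19 ≈ 20.315
Gain = 20 log₁₀(20.315) ≈ 26.16 dB
∠L = 78.20° − 83.89° = -5.69°

26.2 dB, -5.7°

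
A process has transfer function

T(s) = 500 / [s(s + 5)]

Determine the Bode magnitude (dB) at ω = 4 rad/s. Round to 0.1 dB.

At s = jω = j4:
pole (s+5): 5 + j4 → |·| = √(5²+4²) = √41 ≈ 6.4031, ∠ = arctan(4/5) ≈ 38.66°
pole at origin: |s| = 4, ∠ = 90.00° (in denominator)
|T| = 500 / 25.612 ≈ 19.522
Gain = 20 log₁₀(19.522) ≈ 25.81 dB

25.8 dB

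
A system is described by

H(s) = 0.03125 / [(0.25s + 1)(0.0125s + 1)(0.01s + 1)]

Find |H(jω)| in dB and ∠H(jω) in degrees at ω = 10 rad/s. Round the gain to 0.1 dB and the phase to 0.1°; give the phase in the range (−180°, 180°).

-38.8 dB, -81.0°

At ω = 10 rad/s:
pole (1 + j10·0.25) = 1 + j2.5 → |·| ≈ 2.6926, ∠ ≈ 68.20°
pole (1 + j10·0.0125) = 1 + j0.125 → |·| ≈ 1.0078, ∠ ≈ 7.13°
pole (1 + j10·0.01) = 1 + j0.1 → |·| ≈ 1.005, ∠ ≈ 5.71°
|H| = 0.03125 · 1 / (2.6926 · 1.0078 · 1.005) ≈ 0.011459
Gain = 20 log₁₀(0.011459) ≈ -38.82 dB
∠H = (0°) − (68.20° + 7.13° + 5.71°) = -81.04°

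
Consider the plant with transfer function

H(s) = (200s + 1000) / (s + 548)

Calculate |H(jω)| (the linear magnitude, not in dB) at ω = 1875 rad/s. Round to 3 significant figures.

192

Substitute s = j1875:
Numerator: 200(j1875) + 1000 = 1000 + j375000
Denominator: (j1875) + 548 = 548 + j1875
|N| = √(1000² + 375000²) ≈ 3.75e+05, ∠N ≈ 89.85°
|D| = √(548² + 1875²) ≈ 1953.4, ∠D ≈ 73.71°
|H| = 3.75e+05 / 1953.4 ≈ 191.97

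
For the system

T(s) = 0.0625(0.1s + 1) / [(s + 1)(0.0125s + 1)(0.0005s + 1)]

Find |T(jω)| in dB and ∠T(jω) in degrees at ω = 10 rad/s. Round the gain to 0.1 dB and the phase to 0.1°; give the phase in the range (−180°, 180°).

At ω = 10 rad/s:
zero (1 + j10·0.1) = 1 + j1 → |·| ≈ 1.4142, ∠ ≈ 45.00°
pole (1 + j10·1) = 1 + j10 → |·| ≈ 10.05, ∠ ≈ 84.29°
pole (1 + j10·0.0125) = 1 + j0.125 → |·| ≈ 1.0078, ∠ ≈ 7.13°
pole (1 + j10·0.0005) = 1 + j0.005 → |·| ≈ 1, ∠ ≈ 0.29°
|T| = 0.0625 · 1.4142 / (10.05 · 1.0078 · 1) ≈ 0.0087267
Gain = 20 log₁₀(0.0087267) ≈ -41.18 dB
∠T = (45.00°) − (84.29° + 7.13° + 0.29°) = -46.71°

-41.2 dB, -46.7°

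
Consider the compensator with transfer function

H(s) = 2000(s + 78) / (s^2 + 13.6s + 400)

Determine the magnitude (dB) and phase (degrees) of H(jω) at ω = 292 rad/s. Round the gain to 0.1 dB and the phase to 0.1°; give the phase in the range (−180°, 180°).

17.0 dB, -102.3°

At s = jω = j292:
zero (s+78): 78 + j292 → |·| = √(78²+292²) = √91348 ≈ 302.24, ∠ = arctan(292/78) ≈ 75.04°
quadratic: (j292)² + 13.6·j292 + 400 = -84864 + j3971.2 → |·| ≈ 84957, ∠ ≈ 177.32°
|H| = 2000 · 302.24 / 84957 ≈ 7.1151
Gain = 20 log₁₀(7.1151) ≈ 17.04 dB
∠H = 75.04° − 177.32° = -102.28°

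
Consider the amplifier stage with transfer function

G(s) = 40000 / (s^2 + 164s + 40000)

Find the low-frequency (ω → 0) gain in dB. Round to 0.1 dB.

G(0) = 40000 / 40000 = 1
20 log₁₀(1) ≈ 0.00 dB

0.0 dB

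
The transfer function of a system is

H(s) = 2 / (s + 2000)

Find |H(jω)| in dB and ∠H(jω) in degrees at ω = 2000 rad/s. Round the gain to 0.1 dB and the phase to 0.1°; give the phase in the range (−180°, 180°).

-63.0 dB, -45.0°

Substitute s = j2000:
Numerator: 2 = 2 + j0
Denominator: (j2000) + 2000 = 2000 + j2000
|N| = √(2² + 0²) ≈ 2, ∠N ≈ 0.00°
|D| = √(2000² + 2000²) ≈ 2828.4, ∠D ≈ 45.00°
|H| = 2 / 2828.4 ≈ 0.00070711
Gain = 20 log₁₀(0.00070711) ≈ -63.01 dB
∠H = 0.00° − 45.00° = -45.00°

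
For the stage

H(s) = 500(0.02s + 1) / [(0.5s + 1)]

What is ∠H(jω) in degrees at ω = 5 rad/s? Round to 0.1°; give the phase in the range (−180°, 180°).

-62.5°

At ω = 5 rad/s:
zero (1 + j5·0.02) = 1 + j0.1 → |·| ≈ 1.005, ∠ ≈ 5.71°
pole (1 + j5·0.5) = 1 + j2.5 → |·| ≈ 2.6926, ∠ ≈ 68.20°
∠H = (5.71°) − (68.20°) = -62.49°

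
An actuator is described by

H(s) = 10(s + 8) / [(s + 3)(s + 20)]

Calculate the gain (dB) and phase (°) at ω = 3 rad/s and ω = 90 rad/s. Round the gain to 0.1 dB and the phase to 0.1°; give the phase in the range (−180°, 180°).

ω = 3: -0.0 dB, -33.0°; ω = 90: -19.3 dB, -80.6°

At s = jω = j3:
zero (s+8): 8 + j3 → |·| = √(8²+3²) = √73 ≈ 8.544, ∠ = arctan(3/8) ≈ 20.56°
pole (s+3): 3 + j3 → |·| = √(3²+3²) = √18 ≈ 4.2426, ∠ = arctan(3/3) ≈ 45.00°
pole (s+20): 20 + j3 → |·| = √(20²+3²) = √409 ≈ 20.224, ∠ = arctan(3/20) ≈ 8.53°
|H| = 10 · 8.544 / 85.802 ≈ 0.99578
Gain = 20 log₁₀(0.99578) ≈ -0.04 dB
∠H = 20.56° − 53.53° = -32.97°

At s = jω = j90:
zero (s+8): 8 + j90 → |·| = √(8²+90²) = √8164 ≈ 90.355, ∠ = arctan(90/8) ≈ 84.92°
pole (s+3): 3 + j90 → |·| = √(3²+90²) = √8109 ≈ 90.05, ∠ = arctan(90/3) ≈ 88.09°
pole (s+20): 20 + j90 → |·| = √(20²+90²) = √8500 ≈ 92.195, ∠ = arctan(90/20) ≈ 77.47°
|H| = 10 · 90.355 / 8302.2 ≈ 0.10883
Gain = 20 log₁₀(0.10883) ≈ -19.27 dB
∠H = 84.92° − 165.56° = -80.64°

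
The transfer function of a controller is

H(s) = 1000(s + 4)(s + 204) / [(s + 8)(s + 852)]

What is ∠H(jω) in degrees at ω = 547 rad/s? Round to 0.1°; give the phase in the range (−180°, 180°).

At s = jω = j547:
zero (s+4): 4 + j547 → |·| = √(4²+547²) = √299225 ≈ 547.01, ∠ = arctan(547/4) ≈ 89.58°
zero (s+204): 204 + j547 → |·| = √(204²+547²) = √340825 ≈ 583.8, ∠ = arctan(547/204) ≈ 69.55°
pole (s+8): 8 + j547 → |·| = √(8²+547²) = √299273 ≈ 547.06, ∠ = arctan(547/8) ≈ 89.16°
pole (s+852): 852 + j547 → |·| = √(852²+547²) = √1025113 ≈ 1012.5, ∠ = arctan(547/852) ≈ 32.70°
∠H = 159.13° − 121.86° = 37.27°

37.3°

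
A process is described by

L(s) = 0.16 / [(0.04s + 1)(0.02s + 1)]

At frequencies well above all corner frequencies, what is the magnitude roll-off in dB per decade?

-40 dB/decade

Each pole contributes −20 dB/decade at high frequency; each zero contributes +20 dB/decade.
Net: 0 zero(s) − 2 pole(s) → -40 dB/decade.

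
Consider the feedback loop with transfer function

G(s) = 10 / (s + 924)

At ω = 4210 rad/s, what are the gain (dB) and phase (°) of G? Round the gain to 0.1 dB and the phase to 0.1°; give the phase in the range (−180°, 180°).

-52.7 dB, -77.6°

Substitute s = j4210:
Numerator: 10 = 10 + j0
Denominator: (j4210) + 924 = 924 + j4210
|N| = √(10² + 0²) ≈ 10, ∠N ≈ 0.00°
|D| = √(924² + 4210²) ≈ 4310.2, ∠D ≈ 77.62°
|G| = 10 / 4310.2 ≈ 0.0023201
Gain = 20 log₁₀(0.0023201) ≈ -52.69 dB
∠G = 0.00° − 77.62° = -77.62°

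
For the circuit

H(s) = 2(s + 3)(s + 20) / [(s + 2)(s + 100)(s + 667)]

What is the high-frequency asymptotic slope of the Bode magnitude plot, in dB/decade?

-20 dB/decade

Each pole contributes −20 dB/decade at high frequency; each zero contributes +20 dB/decade.
Net: 2 zero(s) − 3 pole(s) → -20 dB/decade.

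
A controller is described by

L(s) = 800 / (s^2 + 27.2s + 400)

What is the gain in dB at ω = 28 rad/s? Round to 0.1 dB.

At s = jω = j28:
quadratic: (j28)² + 27.2·j28 + 400 = -384 + j761.6 → |·| ≈ 852.93, ∠ ≈ 116.76°
|L| = 800 / 852.93 ≈ 0.93794
Gain = 20 log₁₀(0.93794) ≈ -0.56 dB

-0.6 dB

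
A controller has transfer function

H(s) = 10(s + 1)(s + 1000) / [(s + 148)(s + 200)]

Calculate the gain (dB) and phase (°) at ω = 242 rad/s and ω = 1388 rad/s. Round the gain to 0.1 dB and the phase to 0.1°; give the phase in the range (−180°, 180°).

ω = 242: 28.9 dB, -5.6°; ω = 1388: 21.7 dB, -21.5°

At s = jω = j242:
zero (s+1): 1 + j242 → |·| = √(1²+242²) = √58565 ≈ 242, ∠ = arctan(242/1) ≈ 89.76°
zero (s+1000): 1000 + j242 → |·| = √(1000²+242²) = √1058564 ≈ 1028.9, ∠ = arctan(242/1000) ≈ 13.60°
pole (s+148): 148 + j242 → |·| = √(148²+242²) = √80468 ≈ 283.67, ∠ = arctan(242/148) ≈ 58.55°
pole (s+200): 200 + j242 → |·| = √(200²+242²) = √98564 ≈ 313.95, ∠ = arctan(242/200) ≈ 50.43°
|H| = 10 · 2.4899e+05 / 89058 ≈ 27.958
Gain = 20 log₁₀(27.958) ≈ 28.93 dB
∠H = 103.36° − 108.98° = -5.62°

At s = jω = j1388:
zero (s+1): 1 + j1388 → |·| = √(1²+1388²) = √1926545 ≈ 1388, ∠ = arctan(1388/1) ≈ 89.96°
zero (s+1000): 1000 + j1388 → |·| = √(1000²+1388²) = √2926544 ≈ 1710.7, ∠ = arctan(1388/1000) ≈ 54.23°
pole (s+148): 148 + j1388 → |·| = √(148²+1388²) = √1948448 ≈ 1395.9, ∠ = arctan(1388/148) ≈ 83.91°
pole (s+200): 200 + j1388 → |·| = √(200²+1388²) = √1966544 ≈ 1402.3, ∠ = arctan(1388/200) ≈ 81.80°
|H| = 10 · 2.3745e+06 / 1.9575e+06 ≈ 12.13
Gain = 20 log₁₀(12.13) ≈ 21.68 dB
∠H = 144.19° − 165.71° = -21.52°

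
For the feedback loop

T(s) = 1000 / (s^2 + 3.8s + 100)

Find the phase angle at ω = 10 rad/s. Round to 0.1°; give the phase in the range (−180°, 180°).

-90.0°

At s = jω = j10:
quadratic: (j10)² + 3.8·j10 + 100 = 0 + j38 → |·| ≈ 38, ∠ ≈ 90.00°
∠T = 0.00° − 90.00° = -90.00°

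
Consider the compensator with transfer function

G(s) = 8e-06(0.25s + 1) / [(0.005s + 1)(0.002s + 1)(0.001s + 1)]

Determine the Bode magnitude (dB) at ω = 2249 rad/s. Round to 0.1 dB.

At ω = 2249 rad/s:
zero (1 + j2249·0.25) = 1 + j562.25 → |·| ≈ 562.25, ∠ ≈ 89.90°
pole (1 + j2249·0.005) = 1 + j11.245 → |·| ≈ 11.289, ∠ ≈ 84.92°
pole (1 + j2249·0.002) = 1 + j4.498 → |·| ≈ 4.6078, ∠ ≈ 77.47°
pole (1 + j2249·0.001) = 1 + j2.249 → |·| ≈ 2.4613, ∠ ≈ 66.03°
|G| = 8e-06 · 562.25 / (11.289 · 4.6078 · 2.4613) ≈ 3.5132e-05
Gain = 20 log₁₀(3.5132e-05) ≈ -89.09 dB

-89.1 dB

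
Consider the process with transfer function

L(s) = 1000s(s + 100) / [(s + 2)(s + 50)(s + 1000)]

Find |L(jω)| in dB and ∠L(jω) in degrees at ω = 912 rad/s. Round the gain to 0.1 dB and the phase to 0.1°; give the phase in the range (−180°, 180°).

At s = jω = j912:
zero (s+100): 100 + j912 → |·| = √(100²+912²) = √841744 ≈ 917.47, ∠ = arctan(912/100) ≈ 83.74°
zero at origin: s = j912 → |·| = 912, ∠ = 90.00°
pole (s+2): 2 + j912 → |·| = √(2²+912²) = √831748 ≈ 912, ∠ = arctan(912/2) ≈ 89.87°
pole (s+50): 50 + j912 → |·| = √(50²+912²) = √834244 ≈ 913.37, ∠ = arctan(912/50) ≈ 86.86°
pole (s+1000): 1000 + j912 → |·| = √(1000²+912²) = √1831744 ≈ 1353.4, ∠ = arctan(912/1000) ≈ 42.36°
|L| = 1000 · 8.3673e+05 / 1.1274e+09 ≈ 0.74218
Gain = 20 log₁₀(0.74218) ≈ -2.59 dB
∠L = 173.74° − 219.09° = -45.35°

-2.6 dB, -45.4°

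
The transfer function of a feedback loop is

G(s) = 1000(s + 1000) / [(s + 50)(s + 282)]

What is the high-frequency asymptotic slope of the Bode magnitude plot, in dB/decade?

-20 dB/decade

Each pole contributes −20 dB/decade at high frequency; each zero contributes +20 dB/decade.
Net: 1 zero(s) − 2 pole(s) → -20 dB/decade.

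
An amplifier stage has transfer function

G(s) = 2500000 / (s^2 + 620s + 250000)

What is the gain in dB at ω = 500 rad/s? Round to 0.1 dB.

18.1 dB

At s = jω = j500:
quadratic: (j500)² + 620·j500 + 250000 = 0 + j310000 → |·| ≈ 3.1e+05, ∠ ≈ 90.00°
|G| = 2500000 / 3.1e+05 ≈ 8.0645
Gain = 20 log₁₀(8.0645) ≈ 18.13 dB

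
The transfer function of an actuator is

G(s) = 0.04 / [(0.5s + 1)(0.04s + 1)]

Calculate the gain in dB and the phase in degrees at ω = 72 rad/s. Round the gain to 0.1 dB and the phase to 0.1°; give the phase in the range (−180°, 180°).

At ω = 72 rad/s:
pole (1 + j72·0.5) = 1 + j36 → |·| ≈ 36.014, ∠ ≈ 88.41°
pole (1 + j72·0.04) = 1 + j2.88 → |·| ≈ 3.0487, ∠ ≈ 70.85°
|G| = 0.04 · 1 / (36.014 · 3.0487) ≈ 0.00036431
Gain = 20 log₁₀(0.00036431) ≈ -68.77 dB
∠G = (0°) − (88.41° + 70.85°) = -159.26°

-68.8 dB, -159.3°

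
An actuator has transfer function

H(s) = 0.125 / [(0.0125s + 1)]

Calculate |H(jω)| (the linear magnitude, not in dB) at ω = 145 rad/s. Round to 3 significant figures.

At ω = 145 rad/s:
pole (1 + j145·0.0125) = 1 + j1.8125 → |·| ≈ 2.0701, ∠ ≈ 61.11°
|H| = 0.125 · 1 / (2.0701) ≈ 0.060384

0.0604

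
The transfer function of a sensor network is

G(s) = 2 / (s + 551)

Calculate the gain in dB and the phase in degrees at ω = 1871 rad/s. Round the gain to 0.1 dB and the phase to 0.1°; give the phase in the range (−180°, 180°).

-59.8 dB, -73.6°

At s = jω = j1871:
pole (s+551): 551 + j1871 → |·| = √(551²+1871²) = √3804242 ≈ 1950.4, ∠ = arctan(1871/551) ≈ 73.59°
|G| = 2 / 1950.4 ≈ 0.0010254
Gain = 20 log₁₀(0.0010254) ≈ -59.78 dB
∠G = 0.00° − 73.59° = -73.59°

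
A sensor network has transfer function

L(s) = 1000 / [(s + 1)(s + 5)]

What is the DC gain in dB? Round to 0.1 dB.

46.0 dB

L(0) = 1000 / (1·5) = 200
20 log₁₀(200) ≈ 46.02 dB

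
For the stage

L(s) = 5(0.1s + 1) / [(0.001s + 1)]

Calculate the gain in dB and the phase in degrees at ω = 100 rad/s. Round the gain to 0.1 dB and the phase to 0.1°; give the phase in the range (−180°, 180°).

At ω = 100 rad/s:
zero (1 + j100·0.1) = 1 + j10 → |·| ≈ 10.05, ∠ ≈ 84.29°
pole (1 + j100·0.001) = 1 + j0.1 → |·| ≈ 1.005, ∠ ≈ 5.71°
|L| = 5 · 10.05 / (1.005) ≈ 50
Gain = 20 log₁₀(50) ≈ 33.98 dB
∠L = (84.29°) − (5.71°) = 78.58°

34.0 dB, 78.6°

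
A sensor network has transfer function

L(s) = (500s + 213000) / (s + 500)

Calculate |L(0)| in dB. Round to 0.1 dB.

52.6 dB

L(0) = 213000 / 500 = 426
20 log₁₀(426) ≈ 52.59 dB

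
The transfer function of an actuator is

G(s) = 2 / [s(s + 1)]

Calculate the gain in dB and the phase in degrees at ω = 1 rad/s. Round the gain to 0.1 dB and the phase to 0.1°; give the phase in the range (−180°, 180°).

3.0 dB, -135.0°

At s = jω = j1:
pole (s+1): 1 + j1 → |·| = √(1²+1²) = √2 ≈ 1.4142, ∠ = arctan(1/1) ≈ 45.00°
pole at origin: |s| = 1, ∠ = 90.00° (in denominator)
|G| = 2 / 1.4142 ≈ 1.4142
Gain = 20 log₁₀(1.4142) ≈ 3.01 dB
∠G = 0.00° − 135.00° = -135.00°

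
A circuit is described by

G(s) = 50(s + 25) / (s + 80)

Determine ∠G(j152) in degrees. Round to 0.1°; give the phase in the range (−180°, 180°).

18.4°

At s = jω = j152:
zero (s+25): 25 + j152 → |·| = √(25²+152²) = √23729 ≈ 154.04, ∠ = arctan(152/25) ≈ 80.66°
pole (s+80): 80 + j152 → |·| = √(80²+152²) = √29504 ≈ 171.77, ∠ = arctan(152/80) ≈ 62.24°
∠G = 80.66° − 62.24° = 18.42°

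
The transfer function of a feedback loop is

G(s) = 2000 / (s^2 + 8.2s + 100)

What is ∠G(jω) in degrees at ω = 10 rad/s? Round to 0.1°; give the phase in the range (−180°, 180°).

-90.0°

At s = jω = j10:
quadratic: (j10)² + 8.2·j10 + 100 = 0 + j82 → |·| ≈ 82, ∠ ≈ 90.00°
∠G = 0.00° − 90.00° = -90.00°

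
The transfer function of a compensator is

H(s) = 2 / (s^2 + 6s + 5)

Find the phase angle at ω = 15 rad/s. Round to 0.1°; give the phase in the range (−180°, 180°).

-157.8°

Substitute s = j15:
Numerator: 2 = 2 + j0
Denominator: (j15)^2 + 6(j15) + 5 = -220 + j90
|N| = √(2² + 0²) ≈ 2, ∠N ≈ 0.00°
|D| = √(220² + 90²) ≈ 237.7, ∠D ≈ 157.75°
∠H = 0.00° − 157.75° = -157.75°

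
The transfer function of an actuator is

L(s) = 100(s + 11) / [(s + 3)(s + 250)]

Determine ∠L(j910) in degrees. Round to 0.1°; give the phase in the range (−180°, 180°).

-75.1°

At s = jω = j910:
zero (s+11): 11 + j910 → |·| = √(11²+910²) = √828221 ≈ 910.07, ∠ = arctan(910/11) ≈ 89.31°
pole (s+3): 3 + j910 → |·| = √(3²+910²) = √828109 ≈ 910, ∠ = arctan(910/3) ≈ 89.81°
pole (s+250): 250 + j910 → |·| = √(250²+910²) = √890600 ≈ 943.72, ∠ = arctan(910/250) ≈ 74.64°
∠L = 89.31° − 164.45° = -75.14°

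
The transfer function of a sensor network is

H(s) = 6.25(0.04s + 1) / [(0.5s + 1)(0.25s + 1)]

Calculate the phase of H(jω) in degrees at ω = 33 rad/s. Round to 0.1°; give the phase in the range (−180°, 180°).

-116.8°

At ω = 33 rad/s:
zero (1 + j33·0.04) = 1 + j1.32 → |·| ≈ 1.656, ∠ ≈ 52.85°
pole (1 + j33·0.5) = 1 + j16.5 → |·| ≈ 16.53, ∠ ≈ 86.53°
pole (1 + j33·0.25) = 1 + j8.25 → |·| ≈ 8.3104, ∠ ≈ 83.09°
∠H = (52.85°) − (86.53° + 83.09°) = -116.77°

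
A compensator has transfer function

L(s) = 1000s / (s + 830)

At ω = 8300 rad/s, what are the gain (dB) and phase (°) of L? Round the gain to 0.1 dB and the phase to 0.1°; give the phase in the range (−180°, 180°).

60.0 dB, 5.7°

At s = jω = j8300:
zero at origin: s = j8300 → |·| = 8300, ∠ = 90.00°
pole (s+830): 830 + j8300 → |·| = √(830²+8300²) = √69578900 ≈ 8341.4, ∠ = arctan(8300/830) ≈ 84.29°
|L| = 1000 · 8300 / 8341.4 ≈ 995.04
Gain = 20 log₁₀(995.04) ≈ 59.96 dB
∠L = 90.00° − 84.29° = 5.71°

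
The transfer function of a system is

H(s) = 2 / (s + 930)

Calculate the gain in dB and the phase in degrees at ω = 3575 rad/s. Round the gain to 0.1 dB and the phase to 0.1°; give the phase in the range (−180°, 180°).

At s = jω = j3575:
pole (s+930): 930 + j3575 → |·| = √(930²+3575²) = √13645525 ≈ 3694, ∠ = arctan(3575/930) ≈ 75.42°
|H| = 2 / 3694 ≈ 0.00054142
Gain = 20 log₁₀(0.00054142) ≈ -65.33 dB
∠H = 0.00° − 75.42° = -75.42°

-65.3 dB, -75.4°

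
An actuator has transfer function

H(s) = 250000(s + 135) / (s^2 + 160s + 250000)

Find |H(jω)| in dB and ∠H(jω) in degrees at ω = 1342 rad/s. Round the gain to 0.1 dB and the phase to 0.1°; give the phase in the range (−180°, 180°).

46.7 dB, -87.9°

At s = jω = j1342:
zero (s+135): 135 + j1342 → |·| = √(135²+1342²) = √1819189 ≈ 1348.8, ∠ = arctan(1342/135) ≈ 84.26°
quadratic: (j1342)² + 160·j1342 + 250000 = -1550964 + j214720 → |·| ≈ 1.5658e+06, ∠ ≈ 172.12°
|H| = 250000 · 1348.8 / 1.5658e+06 ≈ 215.35
Gain = 20 log₁₀(215.35) ≈ 46.66 dB
∠H = 84.26° − 172.12° = -87.86°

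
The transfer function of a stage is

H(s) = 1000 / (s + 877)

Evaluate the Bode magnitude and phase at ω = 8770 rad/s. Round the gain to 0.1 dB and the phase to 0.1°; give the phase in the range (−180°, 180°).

-18.9 dB, -84.3°

At s = jω = j8770:
pole (s+877): 877 + j8770 → |·| = √(877²+8770²) = √77682029 ≈ 8813.7, ∠ = arctan(8770/877) ≈ 84.29°
|H| = 1000 / 8813.7 ≈ 0.11346
Gain = 20 log₁₀(0.11346) ≈ -18.90 dB
∠H = 0.00° − 84.29° = -84.29°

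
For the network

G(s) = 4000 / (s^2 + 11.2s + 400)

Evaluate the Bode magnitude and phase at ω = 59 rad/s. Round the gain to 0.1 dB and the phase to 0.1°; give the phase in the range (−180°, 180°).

At s = jω = j59:
quadratic: (j59)² + 11.2·j59 + 400 = -3081 + j660.8 → |·| ≈ 3151.1, ∠ ≈ 167.89°
|G| = 4000 / 3151.1 ≈ 1.2694
Gain = 20 log₁₀(1.2694) ≈ 2.07 dB
∠G = 0.00° − 167.89° = -167.89°

2.1 dB, -167.9°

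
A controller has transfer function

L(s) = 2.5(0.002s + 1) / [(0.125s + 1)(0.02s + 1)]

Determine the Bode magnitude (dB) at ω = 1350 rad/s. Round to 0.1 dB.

At ω = 1350 rad/s:
zero (1 + j1350·0.002) = 1 + j2.7 → |·| ≈ 2.8792, ∠ ≈ 69.68°
pole (1 + j1350·0.125) = 1 + j168.75 → |·| ≈ 168.75, ∠ ≈ 89.66°
pole (1 + j1350·0.02) = 1 + j27 → |·| ≈ 27.019, ∠ ≈ 87.88°
|L| = 2.5 · 2.8792 / (168.75 · 27.019) ≈ 0.0015787
Gain = 20 log₁₀(0.0015787) ≈ -56.03 dB

-56.0 dB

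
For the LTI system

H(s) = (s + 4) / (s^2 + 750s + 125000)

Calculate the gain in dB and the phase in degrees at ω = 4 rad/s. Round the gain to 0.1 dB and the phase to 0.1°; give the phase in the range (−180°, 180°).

-86.9 dB, 43.6°

Substitute s = j4:
Numerator: (j4) + 4 = 4 + j4
Denominator: (j4)^2 + 750(j4) + 125000 = 124984 + j3000
|N| = √(4² + 4²) ≈ 5.6569, ∠N ≈ 45.00°
|D| = √(124984² + 3000²) ≈ 1.2502e+05, ∠D ≈ 1.38°
|H| = 5.6569 / 1.2502e+05 ≈ 4.5248e-05
Gain = 20 log₁₀(4.5248e-05) ≈ -86.89 dB
∠H = 45.00° − 1.38° = 43.62°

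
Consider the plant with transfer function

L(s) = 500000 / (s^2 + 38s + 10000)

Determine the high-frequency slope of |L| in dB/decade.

-40 dB/decade

Each pole contributes −20 dB/decade at high frequency; each zero contributes +20 dB/decade.
Net: 0 zero(s) − 2 pole(s) → -40 dB/decade.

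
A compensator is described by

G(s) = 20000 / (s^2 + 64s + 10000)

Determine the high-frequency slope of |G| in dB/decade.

Each pole contributes −20 dB/decade at high frequency; each zero contributes +20 dB/decade.
Net: 0 zero(s) − 2 pole(s) → -40 dB/decade.

-40 dB/decade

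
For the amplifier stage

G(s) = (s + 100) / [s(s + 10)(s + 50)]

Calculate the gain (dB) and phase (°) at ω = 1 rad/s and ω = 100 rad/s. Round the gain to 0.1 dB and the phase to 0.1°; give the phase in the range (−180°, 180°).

ω = 1: -14.0 dB, -96.3°; ω = 100: -78.0 dB, 167.3°

At s = jω = j1:
zero (s+100): 100 + j1 → |·| = √(100²+1²) = √10001 ≈ 100, ∠ = arctan(1/100) ≈ 0.57°
pole (s+10): 10 + j1 → |·| = √(10²+1²) = √101 ≈ 10.05, ∠ = arctan(1/10) ≈ 5.71°
pole (s+50): 50 + j1 → |·| = √(50²+1²) = √2501 ≈ 50.01, ∠ = arctan(1/50) ≈ 1.15°
pole at origin: |s| = 1, ∠ = 90.00° (in denominator)
|G| = 1 · 100 / 502.6 ≈ 0.19897
Gain = 20 log₁₀(0.19897) ≈ -14.02 dB
∠G = 0.57° − 96.86° = -96.29°

At s = jω = j100:
zero (s+100): 100 + j100 → |·| = √(100²+100²) = √20000 ≈ 141.42, ∠ = arctan(100/100) ≈ 45.00°
pole (s+10): 10 + j100 → |·| = √(10²+100²) = √10100 ≈ 100.5, ∠ = arctan(100/10) ≈ 84.29°
pole (s+50): 50 + j100 → |·| = √(50²+100²) = √12500 ≈ 111.8, ∠ = arctan(100/50) ≈ 63.43°
pole at origin: |s| = 100, ∠ = 90.00° (in denominator)
|G| = 1 · 141.42 / 1.1236e+06 ≈ 0.00012586
Gain = 20 log₁₀(0.00012586) ≈ -78.00 dB
∠G = 45.00° − 237.72° = -192.72° ≡ 167.28° (principal value)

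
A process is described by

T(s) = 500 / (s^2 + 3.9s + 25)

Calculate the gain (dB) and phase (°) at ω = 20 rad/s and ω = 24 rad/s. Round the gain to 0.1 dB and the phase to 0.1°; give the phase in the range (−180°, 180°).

At s = jω = j20:
quadratic: (j20)² + 3.9·j20 + 25 = -375 + j78 → |·| ≈ 383.03, ∠ ≈ 168.25°
|T| = 500 / 383.03 ≈ 1.3054
Gain = 20 log₁₀(1.3054) ≈ 2.31 dB
∠T = 0.00° − 168.25° = -168.25°

At s = jω = j24:
quadratic: (j24)² + 3.9·j24 + 25 = -551 + j93.6 → |·| ≈ 558.89, ∠ ≈ 170.36°
|T| = 500 / 558.89 ≈ 0.89463
Gain = 20 log₁₀(0.89463) ≈ -0.97 dB
∠T = 0.00° − 170.36° = -170.36°

ω = 20: 2.3 dB, -168.3°; ω = 24: -1.0 dB, -170.4°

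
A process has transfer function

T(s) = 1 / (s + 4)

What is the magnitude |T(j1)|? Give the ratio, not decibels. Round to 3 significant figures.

0.243

Substitute s = j1:
Numerator: 1 = 1 + j0
Denominator: (j1) + 4 = 4 + j1
|N| = √(1² + 0²) ≈ 1, ∠N ≈ 0.00°
|D| = √(4² + 1²) ≈ 4.1231, ∠D ≈ 14.04°
|T| = 1 / 4.1231 ≈ 0.24254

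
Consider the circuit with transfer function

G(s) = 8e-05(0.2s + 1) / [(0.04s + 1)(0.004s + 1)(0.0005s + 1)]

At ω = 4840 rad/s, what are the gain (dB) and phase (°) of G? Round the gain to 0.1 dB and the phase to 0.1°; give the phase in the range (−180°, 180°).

-102.1 dB, -154.4°

At ω = 4840 rad/s:
zero (1 + j4840·0.2) = 1 + j968 → |·| ≈ 968, ∠ ≈ 89.94°
pole (1 + j4840·0.04) = 1 + j193.6 → |·| ≈ 193.6, ∠ ≈ 89.70°
pole (1 + j4840·0.004) = 1 + j19.36 → |·| ≈ 19.386, ∠ ≈ 87.04°
pole (1 + j4840·0.0005) = 1 + j2.42 → |·| ≈ 2.6185, ∠ ≈ 67.55°
|G| = 8e-05 · 968 / (193.6 · 19.386 · 2.6185) ≈ 7.8799e-06
Gain = 20 log₁₀(7.8799e-06) ≈ -102.07 dB
∠G = (89.94°) − (89.70° + 87.04° + 67.55°) = -154.35°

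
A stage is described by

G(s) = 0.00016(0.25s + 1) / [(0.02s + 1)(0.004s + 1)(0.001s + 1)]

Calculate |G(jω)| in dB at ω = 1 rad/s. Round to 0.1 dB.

-75.7 dB

At ω = 1 rad/s:
zero (1 + j1·0.25) = 1 + j0.25 → |·| ≈ 1.0308, ∠ ≈ 14.04°
pole (1 + j1·0.02) = 1 + j0.02 → |·| ≈ 1.0002, ∠ ≈ 1.15°
pole (1 + j1·0.004) = 1 + j0.004 → |·| ≈ 1, ∠ ≈ 0.23°
pole (1 + j1·0.001) = 1 + j0.001 → |·| ≈ 1, ∠ ≈ 0.06°
|G| = 0.00016 · 1.0308 / (1.0002 · 1 · 1) ≈ 0.0001649
Gain = 20 log₁₀(0.0001649) ≈ -75.66 dB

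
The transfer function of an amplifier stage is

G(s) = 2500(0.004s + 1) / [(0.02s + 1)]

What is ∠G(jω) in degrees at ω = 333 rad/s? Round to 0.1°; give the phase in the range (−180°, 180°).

At ω = 333 rad/s:
zero (1 + j333·0.004) = 1 + j1.332 → |·| ≈ 1.6656, ∠ ≈ 53.10°
pole (1 + j333·0.02) = 1 + j6.66 → |·| ≈ 6.7347, ∠ ≈ 81.46°
∠G = (53.10°) − (81.46°) = -28.36°

-28.4°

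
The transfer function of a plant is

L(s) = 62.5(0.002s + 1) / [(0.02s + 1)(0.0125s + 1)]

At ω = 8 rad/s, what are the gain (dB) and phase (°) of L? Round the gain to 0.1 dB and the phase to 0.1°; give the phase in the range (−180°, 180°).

35.8 dB, -13.9°

At ω = 8 rad/s:
zero (1 + j8·0.002) = 1 + j0.016 → |·| ≈ 1.0001, ∠ ≈ 0.92°
pole (1 + j8·0.02) = 1 + j0.16 → |·| ≈ 1.0127, ∠ ≈ 9.09°
pole (1 + j8·0.0125) = 1 + j0.1 → |·| ≈ 1.005, ∠ ≈ 5.71°
|L| = 62.5 · 1.0001 / (1.0127 · 1.005) ≈ 61.415
Gain = 20 log₁₀(61.415) ≈ 35.77 dB
∠L = (0.92°) − (9.09° + 5.71°) = -13.88°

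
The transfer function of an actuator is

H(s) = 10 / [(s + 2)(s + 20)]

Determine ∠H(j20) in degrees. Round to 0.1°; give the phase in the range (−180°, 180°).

At s = jω = j20:
pole (s+2): 2 + j20 → |·| = √(2²+20²) = √404 ≈ 20.1, ∠ = arctan(20/2) ≈ 84.29°
pole (s+20): 20 + j20 → |·| = √(20²+20²) = √800 ≈ 28.284, ∠ = arctan(20/20) ≈ 45.00°
∠H = 0.00° − 129.29° = -129.29°

-129.3°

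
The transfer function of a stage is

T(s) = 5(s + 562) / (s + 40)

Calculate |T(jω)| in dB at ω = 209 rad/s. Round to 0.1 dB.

23.0 dB

At s = jω = j209:
zero (s+562): 562 + j209 → |·| = √(562²+209²) = √359525 ≈ 599.6, ∠ = arctan(209/562) ≈ 20.40°
pole (s+40): 40 + j209 → |·| = √(40²+209²) = √45281 ≈ 212.79, ∠ = arctan(209/40) ≈ 79.17°
|T| = 5 · 599.6 / 212.79 ≈ 14.089
Gain = 20 log₁₀(14.089) ≈ 22.98 dB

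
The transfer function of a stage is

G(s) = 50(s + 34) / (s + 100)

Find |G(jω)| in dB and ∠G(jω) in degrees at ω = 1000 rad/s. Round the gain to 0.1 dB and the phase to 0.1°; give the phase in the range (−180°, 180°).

33.9 dB, 3.8°

At s = jω = j1000:
zero (s+34): 34 + j1000 → |·| = √(34²+1000²) = √1001156 ≈ 1000.6, ∠ = arctan(1000/34) ≈ 88.05°
pole (s+100): 100 + j1000 → |·| = √(100²+1000²) = √1010000 ≈ 1005, ∠ = arctan(1000/100) ≈ 84.29°
|G| = 50 · 1000.6 / 1005 ≈ 49.781
Gain = 20 log₁₀(49.781) ≈ 33.94 dB
∠G = 88.05° − 84.29° = 3.76°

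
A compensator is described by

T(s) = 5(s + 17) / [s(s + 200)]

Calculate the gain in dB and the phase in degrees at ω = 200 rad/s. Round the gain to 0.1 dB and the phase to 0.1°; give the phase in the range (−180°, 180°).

At s = jω = j200:
zero (s+17): 17 + j200 → |·| = √(17²+200²) = √40289 ≈ 200.72, ∠ = arctan(200/17) ≈ 85.14°
pole (s+200): 200 + j200 → |·| = √(200²+200²) = √80000 ≈ 282.84, ∠ = arctan(200/200) ≈ 45.00°
pole at origin: |s| = 200, ∠ = 90.00° (in denominator)
|T| = 5 · 200.72 / 56568 ≈ 0.017741
Gain = 20 log₁₀(0.017741) ≈ -35.02 dB
∠T = 85.14° − 135.00° = -49.86°

-35.0 dB, -49.9°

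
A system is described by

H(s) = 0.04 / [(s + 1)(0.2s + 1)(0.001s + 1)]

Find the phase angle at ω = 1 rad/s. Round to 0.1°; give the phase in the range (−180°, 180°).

At ω = 1 rad/s:
pole (1 + j1·1) = 1 + j1 → |·| ≈ 1.4142, ∠ ≈ 45.00°
pole (1 + j1·0.2) = 1 + j0.2 → |·| ≈ 1.0198, ∠ ≈ 11.31°
pole (1 + j1·0.001) = 1 + j0.001 → |·| ≈ 1, ∠ ≈ 0.06°
∠H = (0°) − (45.00° + 11.31° + 0.06°) = -56.37°

-56.4°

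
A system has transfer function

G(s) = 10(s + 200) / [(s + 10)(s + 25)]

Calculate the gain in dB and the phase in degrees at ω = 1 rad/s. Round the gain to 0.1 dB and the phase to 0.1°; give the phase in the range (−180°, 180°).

18.0 dB, -7.7°

At s = jω = j1:
zero (s+200): 200 + j1 → |·| = √(200²+1²) = √40001 ≈ 200, ∠ = arctan(1/200) ≈ 0.29°
pole (s+10): 10 + j1 → |·| = √(10²+1²) = √101 ≈ 10.05, ∠ = arctan(1/10) ≈ 5.71°
pole (s+25): 25 + j1 → |·| = √(25²+1²) = √626 ≈ 25.02, ∠ = arctan(1/25) ≈ 2.29°
|G| = 10 · 200 / 251.45 ≈ 7.9539
Gain = 20 log₁₀(7.9539) ≈ 18.01 dB
∠G = 0.29° − 8.00° = -7.71°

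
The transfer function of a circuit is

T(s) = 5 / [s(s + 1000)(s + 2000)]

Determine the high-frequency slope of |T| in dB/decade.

Each pole contributes −20 dB/decade at high frequency; each zero contributes +20 dB/decade.
Net: 0 zero(s) − 3 pole(s) → -60 dB/decade.

-60 dB/decade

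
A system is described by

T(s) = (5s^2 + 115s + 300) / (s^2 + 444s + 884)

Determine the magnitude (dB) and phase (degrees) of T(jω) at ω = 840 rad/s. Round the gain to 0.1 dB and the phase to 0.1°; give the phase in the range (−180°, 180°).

Substitute s = j840:
Numerator: 5(j840)^2 + 115(j840) + 300 = -3527700 + j96600
Denominator: (j840)^2 + 444(j840) + 884 = -704716 + j372960
|N| = √(3527700² + 96600²) ≈ 3.529e+06, ∠N ≈ 178.43°
|D| = √(704716² + 372960²) ≈ 7.9732e+05, ∠D ≈ 152.11°
|T| = 3.529e+06 / 7.9732e+05 ≈ 4.4261
Gain = 20 log₁₀(4.4261) ≈ 12.92 dB
∠T = 178.43° − 152.11° = 26.32°

12.9 dB, 26.3°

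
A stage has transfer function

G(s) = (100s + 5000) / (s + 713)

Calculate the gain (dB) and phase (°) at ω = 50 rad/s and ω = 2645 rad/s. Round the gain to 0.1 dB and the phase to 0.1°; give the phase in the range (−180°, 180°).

ω = 50: 19.9 dB, 41.0°; ω = 2645: 39.7 dB, 14.0°

Substitute s = j50:
Numerator: 100(j50) + 5000 = 5000 + j5000
Denominator: (j50) + 713 = 713 + j50
|N| = √(5000² + 5000²) ≈ 7071.1, ∠N ≈ 45.00°
|D| = √(713² + 50²) ≈ 714.75, ∠D ≈ 4.01°
|G| = 7071.1 / 714.75 ≈ 9.8931
Gain = 20 log₁₀(9.8931) ≈ 19.91 dB
∠G = 45.00° − 4.01° = 40.99°

Substitute s = j2645:
Numerator: 100(j2645) + 5000 = 5000 + j264500
Denominator: (j2645) + 713 = 713 + j2645
|N| = √(5000² + 264500²) ≈ 2.6455e+05, ∠N ≈ 88.92°
|D| = √(713² + 2645²) ≈ 2739.4, ∠D ≈ 74.91°
|G| = 2.6455e+05 / 2739.4 ≈ 96.572
Gain = 20 log₁₀(96.572) ≈ 39.70 dB
∠G = 88.92° − 74.91° = 14.01°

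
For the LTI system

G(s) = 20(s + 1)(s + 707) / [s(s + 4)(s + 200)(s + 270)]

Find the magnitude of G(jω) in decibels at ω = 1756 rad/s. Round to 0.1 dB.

At s = jω = j1756:
zero (s+1): 1 + j1756 → |·| = √(1²+1756²) = √3083537 ≈ 1756, ∠ = arctan(1756/1) ≈ 89.97°
zero (s+707): 707 + j1756 → |·| = √(707²+1756²) = √3583385 ≈ 1893, ∠ = arctan(1756/707) ≈ 68.07°
pole (s+4): 4 + j1756 → |·| = √(4²+1756²) = √3083552 ≈ 1756, ∠ = arctan(1756/4) ≈ 89.87°
pole (s+200): 200 + j1756 → |·| = √(200²+1756²) = √3123536 ≈ 1767.4, ∠ = arctan(1756/200) ≈ 83.50°
pole (s+270): 270 + j1756 → |·| = √(270²+1756²) = √3156436 ≈ 1776.6, ∠ = arctan(1756/270) ≈ 81.26°
pole at origin: |s| = 1756, ∠ = 90.00° (in denominator)
|G| = 20 · 3.3241e+06 / 9.6822e+12 ≈ 6.8664e-06
Gain = 20 log₁₀(6.8664e-06) ≈ -103.27 dB

-103.3 dB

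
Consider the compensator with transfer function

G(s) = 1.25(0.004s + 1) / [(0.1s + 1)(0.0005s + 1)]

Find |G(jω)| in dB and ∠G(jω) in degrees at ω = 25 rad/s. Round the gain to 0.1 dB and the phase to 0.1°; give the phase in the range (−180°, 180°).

-6.6 dB, -63.2°

At ω = 25 rad/s:
zero (1 + j25·0.004) = 1 + j0.1 → |·| ≈ 1.005, ∠ ≈ 5.71°
pole (1 + j25·0.1) = 1 + j2.5 → |·| ≈ 2.6926, ∠ ≈ 68.20°
pole (1 + j25·0.0005) = 1 + j0.0125 → |·| ≈ 1.0001, ∠ ≈ 0.72°
|G| = 1.25 · 1.005 / (2.6926 · 1.0001) ≈ 0.46651
Gain = 20 log₁₀(0.46651) ≈ -6.62 dB
∠G = (5.71°) − (68.20° + 0.72°) = -63.21°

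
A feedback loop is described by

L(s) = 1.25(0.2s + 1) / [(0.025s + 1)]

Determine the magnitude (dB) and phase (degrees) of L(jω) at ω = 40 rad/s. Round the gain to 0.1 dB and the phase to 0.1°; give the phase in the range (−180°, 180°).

At ω = 40 rad/s:
zero (1 + j40·0.2) = 1 + j8 → |·| ≈ 8.0623, ∠ ≈ 82.87°
pole (1 + j40·0.025) = 1 + j1 → |·| ≈ 1.4142, ∠ ≈ 45.00°
|L| = 1.25 · 8.0623 / (1.4142) ≈ 7.1262
Gain = 20 log₁₀(7.1262) ≈ 17.06 dB
∠L = (82.87°) − (45.00°) = 37.87°

17.1 dB, 37.9°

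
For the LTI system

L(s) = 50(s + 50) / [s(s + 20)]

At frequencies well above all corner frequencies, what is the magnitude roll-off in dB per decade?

-20 dB/decade

Each pole contributes −20 dB/decade at high frequency; each zero contributes +20 dB/decade.
Net: 1 zero(s) − 2 pole(s) → -20 dB/decade.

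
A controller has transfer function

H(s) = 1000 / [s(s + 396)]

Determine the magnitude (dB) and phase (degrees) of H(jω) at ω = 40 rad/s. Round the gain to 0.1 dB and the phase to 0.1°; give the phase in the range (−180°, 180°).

-24.0 dB, -95.8°

At s = jω = j40:
pole (s+396): 396 + j40 → |·| = √(396²+40²) = √158416 ≈ 398.02, ∠ = arctan(40/396) ≈ 5.77°
pole at origin: |s| = 40, ∠ = 90.00° (in denominator)
|H| = 1000 / 15921 ≈ 0.06281
Gain = 20 log₁₀(0.06281) ≈ -24.04 dB
∠H = 0.00° − 95.77° = -95.77°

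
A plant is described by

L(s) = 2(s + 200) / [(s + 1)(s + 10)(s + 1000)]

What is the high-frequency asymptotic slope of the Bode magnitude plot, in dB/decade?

Each pole contributes −20 dB/decade at high frequency; each zero contributes +20 dB/decade.
Net: 1 zero(s) − 3 pole(s) → -40 dB/decade.

-40 dB/decade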